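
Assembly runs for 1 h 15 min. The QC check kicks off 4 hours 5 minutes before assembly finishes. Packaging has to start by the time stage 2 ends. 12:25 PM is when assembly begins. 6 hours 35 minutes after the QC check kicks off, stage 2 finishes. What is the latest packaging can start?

4:10 PM

Assembly ends at 12:25 PM + 75 min = 1:40 PM.
The QC check starts at 1:40 PM − 245 min = 9:35 AM.
Stage 2 ends at 9:35 AM + 395 min = 4:10 PM.
Packaging is bounded by stage 2, so the latest it can start is 4:10 PM.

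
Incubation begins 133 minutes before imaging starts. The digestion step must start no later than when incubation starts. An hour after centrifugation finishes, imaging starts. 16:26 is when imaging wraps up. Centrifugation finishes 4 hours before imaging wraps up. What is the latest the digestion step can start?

Centrifugation ends at 16:26 − 240 min = 12:26.
Imaging starts at 12:26 + 60 min = 13:26.
Incubation starts at 13:26 − 133 min = 11:13.
The digestion step is bounded by incubation, so the latest it can start is 11:13.

11:13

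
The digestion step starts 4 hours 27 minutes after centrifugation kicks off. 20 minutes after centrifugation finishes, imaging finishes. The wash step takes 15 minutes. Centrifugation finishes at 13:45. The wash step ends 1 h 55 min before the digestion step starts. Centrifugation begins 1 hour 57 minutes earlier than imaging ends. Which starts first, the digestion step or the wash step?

Imaging ends at 13:45 + 20 min = 14:05.
Centrifugation starts at 14:05 − 117 min = 12:08.
The digestion step starts at 12:08 + 267 min = 16:35.
The wash step ends at 16:35 − 115 min = 14:40.
The wash step starts at 14:40 − 15 min = 14:25.
The digestion step starts at 16:35 and the wash step starts at 14:25, so the wash step is first.

the wash step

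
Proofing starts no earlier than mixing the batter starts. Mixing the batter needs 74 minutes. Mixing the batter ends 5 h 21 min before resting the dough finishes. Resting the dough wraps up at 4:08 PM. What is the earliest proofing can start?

9:33 AM

Mixing the batter ends at 4:08 PM − 321 min = 10:47 AM.
Mixing the batter starts at 10:47 AM − 74 min = 9:33 AM.
Proofing is bounded by mixing the batter, so the earliest it can start is 9:33 AM.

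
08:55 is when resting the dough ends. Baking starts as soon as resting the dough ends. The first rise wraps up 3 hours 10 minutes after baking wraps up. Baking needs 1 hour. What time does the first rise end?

Baking starts at 08:55.
Baking ends at 08:55 + 60 min = 09:55.
The first rise ends at 09:55 + 190 min = 13:05.

13:05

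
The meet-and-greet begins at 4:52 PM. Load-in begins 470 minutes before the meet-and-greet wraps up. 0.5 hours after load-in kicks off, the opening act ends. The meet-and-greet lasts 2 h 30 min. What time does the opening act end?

The meet-and-greet ends at 4:52 PM + 150 min = 7:22 PM.
Load-in starts at 7:22 PM − 470 min = 11:32 AM.
The opening act ends at 11:32 AM + 30 min = 12:02 PM.

12:02 PM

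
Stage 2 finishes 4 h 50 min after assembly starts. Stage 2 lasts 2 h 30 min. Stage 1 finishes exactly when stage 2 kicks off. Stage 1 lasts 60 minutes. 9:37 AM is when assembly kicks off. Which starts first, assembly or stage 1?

assembly

Stage 2 ends at 9:37 AM + 290 min = 2:27 PM.
Stage 2 starts at 2:27 PM − 150 min = 11:57 AM.
So stage 1 ends at 11:57 AM.
Stage 1 starts at 11:57 AM − 60 min = 10:57 AM.
Assembly starts at 9:37 AM and stage 1 starts at 10:57 AM, so assembly is first.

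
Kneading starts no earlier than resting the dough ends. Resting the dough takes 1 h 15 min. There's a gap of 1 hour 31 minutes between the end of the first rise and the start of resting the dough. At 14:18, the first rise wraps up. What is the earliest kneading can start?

Resting the dough starts at 14:18 + 91 min = 15:49.
Resting the dough ends at 15:49 + 75 min = 17:04.
Kneading is bounded by resting the dough, so the earliest it can start is 17:04.

17:04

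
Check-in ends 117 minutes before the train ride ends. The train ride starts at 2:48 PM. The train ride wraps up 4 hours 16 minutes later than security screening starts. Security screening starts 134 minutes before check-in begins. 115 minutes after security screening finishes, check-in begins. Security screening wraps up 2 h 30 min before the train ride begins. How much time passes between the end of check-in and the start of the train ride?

half an hour

Security screening ends at 2:48 PM − 150 min = 12:18 PM.
Check-in starts at 12:18 PM + 115 min = 2:13 PM.
Security screening starts at 2:13 PM − 134 min = 11:59 AM.
The train ride ends at 11:59 AM + 256 min = 4:15 PM.
Check-in ends at 4:15 PM − 117 min = 2:18 PM.
From 2:18 PM to 2:48 PM is half an hour.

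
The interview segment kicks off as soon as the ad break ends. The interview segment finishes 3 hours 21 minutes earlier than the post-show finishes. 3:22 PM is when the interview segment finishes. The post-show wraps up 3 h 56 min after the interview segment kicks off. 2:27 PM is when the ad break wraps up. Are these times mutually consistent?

The interview segment starts at 2:27 PM.
The post-show ends at 2:27 PM + 236 min = 6:23 PM.
The interview segment ends at 6:23 PM − 201 min = 3:02 PM.
But the interview segment is also said to end at 3:22 PM — a 20-minute conflict.

No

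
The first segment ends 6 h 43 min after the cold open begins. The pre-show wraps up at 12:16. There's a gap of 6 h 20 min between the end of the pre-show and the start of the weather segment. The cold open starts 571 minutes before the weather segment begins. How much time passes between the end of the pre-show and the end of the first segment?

The weather segment starts at 12:16 + 380 min = 18:36.
The cold open starts at 18:36 − 571 min = 09:05.
The first segment ends at 09:05 + 403 min = 15:48.
From 12:16 to 15:48 is 3 h 32 min.

3 h 32 min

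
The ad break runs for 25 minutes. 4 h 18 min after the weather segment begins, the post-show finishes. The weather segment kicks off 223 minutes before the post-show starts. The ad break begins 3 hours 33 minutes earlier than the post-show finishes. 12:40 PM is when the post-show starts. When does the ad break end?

The weather segment starts at 12:40 PM − 223 min = 8:57 AM.
The post-show ends at 8:57 AM + 258 min = 1:15 PM.
The ad break starts at 1:15 PM − 213 min = 9:42 AM.
The ad break ends at 9:42 AM + 25 min = 10:07 AM.

10:07 AM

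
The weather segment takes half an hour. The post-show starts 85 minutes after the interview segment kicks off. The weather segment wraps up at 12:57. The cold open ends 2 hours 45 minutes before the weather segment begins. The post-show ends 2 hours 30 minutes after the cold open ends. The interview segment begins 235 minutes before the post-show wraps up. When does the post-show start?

09:42

The weather segment starts at 12:57 − 30 min = 12:27.
The cold open ends at 12:27 − 165 min = 09:42.
The post-show ends at 09:42 + 150 min = 12:12.
The interview segment starts at 12:12 − 235 min = 08:17.
The post-show starts at 08:17 + 85 min = 09:42.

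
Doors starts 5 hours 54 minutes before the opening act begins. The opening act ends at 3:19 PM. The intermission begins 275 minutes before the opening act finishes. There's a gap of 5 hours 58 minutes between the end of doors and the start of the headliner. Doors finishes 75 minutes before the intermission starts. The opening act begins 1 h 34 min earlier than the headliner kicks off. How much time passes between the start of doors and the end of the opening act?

7 h 20 min

The intermission starts at 3:19 PM − 275 min = 10:44 AM.
Doors ends at 10:44 AM − 75 min = 9:29 AM.
The headliner starts at 9:29 AM + 358 min = 3:27 PM.
The opening act starts at 3:27 PM − 94 min = 1:53 PM.
Doors starts at 1:53 PM − 354 min = 7:59 AM.
From 7:59 AM to 3:19 PM is 7 h 20 min.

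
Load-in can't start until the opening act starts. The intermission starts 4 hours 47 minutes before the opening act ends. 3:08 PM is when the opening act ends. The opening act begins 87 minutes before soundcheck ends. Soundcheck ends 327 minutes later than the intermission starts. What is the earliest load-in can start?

2:21 PM

The intermission starts at 3:08 PM − 287 min = 10:21 AM.
Soundcheck ends at 10:21 AM + 327 min = 3:48 PM.
The opening act starts at 3:48 PM − 87 min = 2:21 PM.
Load-in is bounded by the opening act, so the earliest it can start is 2:21 PM.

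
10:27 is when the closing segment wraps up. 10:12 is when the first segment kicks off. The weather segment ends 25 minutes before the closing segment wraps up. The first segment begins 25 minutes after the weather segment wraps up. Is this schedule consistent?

No

The weather segment ends at 10:27 − 25 min = 10:02.
The first segment starts at 10:02 + 25 min = 10:27.
But the first segment is also said to start at 10:12 — a 15-minute conflict.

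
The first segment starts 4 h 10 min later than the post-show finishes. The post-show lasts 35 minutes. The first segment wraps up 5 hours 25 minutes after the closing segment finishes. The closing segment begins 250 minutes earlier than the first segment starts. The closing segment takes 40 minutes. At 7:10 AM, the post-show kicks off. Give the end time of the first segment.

1:50 PM

The post-show ends at 7:10 AM + 35 min = 7:45 AM.
The first segment starts at 7:45 AM + 250 min = 11:55 AM.
The closing segment starts at 11:55 AM − 250 min = 7:45 AM.
The closing segment ends at 7:45 AM + 40 min = 8:25 AM.
The first segment ends at 8:25 AM + 325 min = 1:50 PM.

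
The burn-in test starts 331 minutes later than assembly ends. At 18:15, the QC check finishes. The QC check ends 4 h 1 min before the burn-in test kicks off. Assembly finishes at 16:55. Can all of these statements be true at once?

The burn-in test starts at 16:55 + 331 min = 22:26.
The QC check ends at 22:26 − 241 min = 18:25.
But the QC check is also said to end at 18:15 — a 10-minute conflict.

No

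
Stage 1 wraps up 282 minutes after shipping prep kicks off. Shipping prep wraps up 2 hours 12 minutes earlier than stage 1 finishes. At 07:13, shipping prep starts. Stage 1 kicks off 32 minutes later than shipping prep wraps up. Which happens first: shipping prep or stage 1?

shipping prep

Stage 1 ends at 07:13 + 282 min = 11:55.
Shipping prep ends at 11:55 − 132 min = 09:43.
Stage 1 starts at 09:43 + 32 min = 10:15.
Shipping prep starts at 07:13 and stage 1 starts at 10:15, so shipping prep is first.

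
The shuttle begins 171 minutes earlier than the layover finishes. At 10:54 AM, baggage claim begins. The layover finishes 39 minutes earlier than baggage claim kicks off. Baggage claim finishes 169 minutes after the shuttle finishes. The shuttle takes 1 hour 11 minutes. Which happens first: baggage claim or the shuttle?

The layover ends at 10:54 AM − 39 min = 10:15 AM.
The shuttle starts at 10:15 AM − 171 min = 7:24 AM.
Baggage claim starts at 10:54 AM and the shuttle starts at 7:24 AM, so the shuttle is first.

the shuttle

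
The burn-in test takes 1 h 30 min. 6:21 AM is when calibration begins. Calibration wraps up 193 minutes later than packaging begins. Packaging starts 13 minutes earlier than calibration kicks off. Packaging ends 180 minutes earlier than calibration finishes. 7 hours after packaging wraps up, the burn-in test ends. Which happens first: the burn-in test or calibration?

Packaging starts at 6:21 AM − 13 min = 6:08 AM.
Calibration ends at 6:08 AM + 193 min = 9:21 AM.
Packaging ends at 9:21 AM − 180 min = 6:21 AM.
The burn-in test ends at 6:21 AM + 420 min = 1:21 PM.
The burn-in test starts at 1:21 PM − 90 min = 11:51 AM.
The burn-in test starts at 11:51 AM and calibration starts at 6:21 AM, so calibration is first.

calibration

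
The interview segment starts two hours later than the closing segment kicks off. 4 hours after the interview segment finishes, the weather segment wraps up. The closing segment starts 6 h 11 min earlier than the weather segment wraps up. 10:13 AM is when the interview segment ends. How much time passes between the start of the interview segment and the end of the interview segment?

11 minutes

The weather segment ends at 10:13 AM + 240 min = 2:13 PM.
The closing segment starts at 2:13 PM − 371 min = 8:02 AM.
The interview segment starts at 8:02 AM + 120 min = 10:02 AM.
From 10:02 AM to 10:13 AM is 11 minutes.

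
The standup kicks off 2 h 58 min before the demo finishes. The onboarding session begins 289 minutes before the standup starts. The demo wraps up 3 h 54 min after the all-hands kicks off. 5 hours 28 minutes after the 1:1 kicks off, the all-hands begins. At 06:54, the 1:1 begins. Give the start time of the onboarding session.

08:29

The all-hands starts at 06:54 + 328 min = 12:22.
The demo ends at 12:22 + 234 min = 16:16.
The standup starts at 16:16 − 178 min = 13:18.
The onboarding session starts at 13:18 − 289 min = 08:29.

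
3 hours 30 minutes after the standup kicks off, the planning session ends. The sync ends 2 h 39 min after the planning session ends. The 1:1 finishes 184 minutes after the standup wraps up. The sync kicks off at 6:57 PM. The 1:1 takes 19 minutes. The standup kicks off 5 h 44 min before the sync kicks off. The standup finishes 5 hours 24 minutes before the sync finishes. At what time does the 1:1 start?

The standup starts at 6:57 PM − 344 min = 1:13 PM.
The planning session ends at 1:13 PM + 210 min = 4:43 PM.
The sync ends at 4:43 PM + 159 min = 7:22 PM.
The standup ends at 7:22 PM − 324 min = 1:58 PM.
The 1:1 ends at 1:58 PM + 184 min = 5:02 PM.
The 1:1 starts at 5:02 PM − 19 min = 4:43 PM.

4:43 PM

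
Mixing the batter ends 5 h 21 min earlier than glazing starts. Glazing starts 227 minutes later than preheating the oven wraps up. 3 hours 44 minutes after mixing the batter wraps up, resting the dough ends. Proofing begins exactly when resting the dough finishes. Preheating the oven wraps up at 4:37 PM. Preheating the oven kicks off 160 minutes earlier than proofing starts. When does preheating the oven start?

4:07 PM

Glazing starts at 4:37 PM + 227 min = 8:24 PM.
Mixing the batter ends at 8:24 PM − 321 min = 3:03 PM.
Resting the dough ends at 3:03 PM + 224 min = 6:47 PM.
So proofing starts at 6:47 PM.
Preheating the oven starts at 6:47 PM − 160 min = 4:07 PM.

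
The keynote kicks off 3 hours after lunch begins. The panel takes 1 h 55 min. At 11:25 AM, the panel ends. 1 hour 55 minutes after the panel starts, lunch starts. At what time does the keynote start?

The panel starts at 11:25 AM − 115 min = 9:30 AM.
Lunch starts at 9:30 AM + 115 min = 11:25 AM.
The keynote starts at 11:25 AM + 180 min = 2:25 PM.

2:25 PM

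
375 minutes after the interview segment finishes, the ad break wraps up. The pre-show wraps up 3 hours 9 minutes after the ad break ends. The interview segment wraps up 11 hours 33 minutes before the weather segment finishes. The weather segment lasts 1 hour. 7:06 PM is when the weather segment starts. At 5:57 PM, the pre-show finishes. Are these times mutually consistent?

The weather segment ends at 7:06 PM + 60 min = 8:06 PM.
The interview segment ends at 8:06 PM − 693 min = 8:33 AM.
The ad break ends at 8:33 AM + 375 min = 2:48 PM.
The pre-show ends at 2:48 PM + 189 min = 5:57 PM.
That matches the stated 5:57 PM, so the schedule is consistent.

Yes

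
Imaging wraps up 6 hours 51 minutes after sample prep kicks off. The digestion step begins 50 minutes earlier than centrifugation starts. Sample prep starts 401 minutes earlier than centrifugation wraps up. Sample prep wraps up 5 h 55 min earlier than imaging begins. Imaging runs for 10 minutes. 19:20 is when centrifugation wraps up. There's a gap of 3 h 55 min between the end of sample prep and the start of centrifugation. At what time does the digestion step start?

Sample prep starts at 19:20 − 401 min = 12:39.
Imaging ends at 12:39 + 411 min = 19:30.
Imaging starts at 19:30 − 10 min = 19:20.
Sample prep ends at 19:20 − 355 min = 13:25.
Centrifugation starts at 13:25 + 235 min = 17:20.
The digestion step starts at 17:20 − 50 min = 16:30.

16:30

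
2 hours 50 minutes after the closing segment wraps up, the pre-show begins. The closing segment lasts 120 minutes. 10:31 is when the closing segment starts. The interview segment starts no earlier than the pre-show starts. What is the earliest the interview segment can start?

The closing segment ends at 10:31 + 120 min = 12:31.
The pre-show starts at 12:31 + 170 min = 15:21.
The interview segment is bounded by the pre-show, so the earliest it can start is 15:21.

15:21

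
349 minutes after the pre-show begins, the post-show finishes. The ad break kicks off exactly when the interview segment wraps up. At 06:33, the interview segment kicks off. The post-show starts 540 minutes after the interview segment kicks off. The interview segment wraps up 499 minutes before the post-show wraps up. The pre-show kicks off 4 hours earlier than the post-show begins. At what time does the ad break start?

09:03

The post-show starts at 06:33 + 540 min = 15:33.
The pre-show starts at 15:33 − 240 min = 11:33.
The post-show ends at 11:33 + 349 min = 17:22.
The interview segment ends at 17:22 − 499 min = 09:03.
So the ad break starts at 09:03.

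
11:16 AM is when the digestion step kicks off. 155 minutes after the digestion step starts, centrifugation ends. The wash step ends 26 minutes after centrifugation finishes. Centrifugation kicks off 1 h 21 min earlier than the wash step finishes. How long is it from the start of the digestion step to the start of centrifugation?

100 minutes

Centrifugation ends at 11:16 AM + 155 min = 1:51 PM.
The wash step ends at 1:51 PM + 26 min = 2:17 PM.
Centrifugation starts at 2:17 PM − 81 min = 12:56 PM.
From 11:16 AM to 12:56 PM is 100 minutes.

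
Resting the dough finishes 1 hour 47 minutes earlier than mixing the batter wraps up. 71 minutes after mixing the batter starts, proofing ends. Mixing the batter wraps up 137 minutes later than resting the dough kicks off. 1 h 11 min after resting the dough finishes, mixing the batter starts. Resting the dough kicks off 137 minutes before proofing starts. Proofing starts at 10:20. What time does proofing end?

10:55

Resting the dough starts at 10:20 − 137 min = 08:03.
Mixing the batter ends at 08:03 + 137 min = 10:20.
Resting the dough ends at 10:20 − 107 min = 08:33.
Mixing the batter starts at 08:33 + 71 min = 09:44.
Proofing ends at 09:44 + 71 min = 10:55.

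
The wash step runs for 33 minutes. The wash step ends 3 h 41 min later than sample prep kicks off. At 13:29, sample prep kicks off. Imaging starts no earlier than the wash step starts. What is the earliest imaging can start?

16:37

The wash step ends at 13:29 + 221 min = 17:10.
The wash step starts at 17:10 − 33 min = 16:37.
Imaging is bounded by the wash step, so the earliest it can start is 16:37.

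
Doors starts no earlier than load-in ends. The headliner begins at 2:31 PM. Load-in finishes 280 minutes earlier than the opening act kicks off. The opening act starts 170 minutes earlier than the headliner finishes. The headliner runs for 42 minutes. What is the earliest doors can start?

The headliner ends at 2:31 PM + 42 min = 3:13 PM.
The opening act starts at 3:13 PM − 170 min = 12:23 PM.
Load-in ends at 12:23 PM − 280 min = 7:43 AM.
Doors is bounded by load-in, so the earliest it can start is 7:43 AM.

7:43 AM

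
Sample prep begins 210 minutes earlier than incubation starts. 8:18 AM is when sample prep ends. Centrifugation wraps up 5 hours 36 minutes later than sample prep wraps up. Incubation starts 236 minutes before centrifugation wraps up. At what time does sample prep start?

6:28 AM

Centrifugation ends at 8:18 AM + 336 min = 1:54 PM.
Incubation starts at 1:54 PM − 236 min = 9:58 AM.
Sample prep starts at 9:58 AM − 210 min = 6:28 AM.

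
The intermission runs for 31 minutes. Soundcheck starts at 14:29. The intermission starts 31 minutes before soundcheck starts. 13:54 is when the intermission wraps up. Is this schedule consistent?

The intermission starts at 14:29 − 31 min = 13:58.
The intermission ends at 13:58 + 31 min = 14:29.
But the intermission is also said to end at 13:54 — a 35-minute conflict.

No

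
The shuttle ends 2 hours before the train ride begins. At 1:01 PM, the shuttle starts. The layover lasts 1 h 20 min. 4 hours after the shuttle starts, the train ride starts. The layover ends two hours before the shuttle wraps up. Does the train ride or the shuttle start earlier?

the shuttle

The train ride starts at 1:01 PM + 240 min = 5:01 PM.
The train ride starts at 5:01 PM and the shuttle starts at 1:01 PM, so the shuttle is first.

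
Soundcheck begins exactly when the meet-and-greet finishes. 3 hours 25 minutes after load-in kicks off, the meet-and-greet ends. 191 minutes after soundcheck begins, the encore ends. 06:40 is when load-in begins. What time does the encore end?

13:16

The meet-and-greet ends at 06:40 + 205 min = 10:05.
So soundcheck starts at 10:05.
The encore ends at 10:05 + 191 min = 13:16.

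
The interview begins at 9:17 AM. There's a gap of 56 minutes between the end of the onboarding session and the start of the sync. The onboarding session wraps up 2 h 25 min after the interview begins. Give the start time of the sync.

12:38 PM

The onboarding session ends at 9:17 AM + 145 min = 11:42 AM.
The sync starts at 11:42 AM + 56 min = 12:38 PM.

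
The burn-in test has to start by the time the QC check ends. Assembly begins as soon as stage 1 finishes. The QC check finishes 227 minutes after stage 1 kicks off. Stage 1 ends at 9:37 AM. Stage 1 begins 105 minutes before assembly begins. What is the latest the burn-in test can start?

Assembly starts at 9:37 AM.
Stage 1 starts at 9:37 AM − 105 min = 7:52 AM.
The QC check ends at 7:52 AM + 227 min = 11:39 AM.
The burn-in test is bounded by the QC check, so the latest it can start is 11:39 AM.

11:39 AM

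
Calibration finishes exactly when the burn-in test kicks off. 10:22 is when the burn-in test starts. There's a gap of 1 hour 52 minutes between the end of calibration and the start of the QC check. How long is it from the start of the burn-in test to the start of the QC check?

Calibration ends at 10:22.
The QC check starts at 10:22 + 112 min = 12:14.
From 10:22 to 12:14 is 1 h 52 min.

1 h 52 min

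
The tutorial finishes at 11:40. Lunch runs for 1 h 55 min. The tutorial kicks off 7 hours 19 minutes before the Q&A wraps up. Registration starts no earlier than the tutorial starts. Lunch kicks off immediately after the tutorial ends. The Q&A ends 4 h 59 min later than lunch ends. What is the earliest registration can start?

Lunch starts at 11:40.
Lunch ends at 11:40 + 115 min = 13:35.
The Q&A ends at 13:35 + 299 min = 18:34.
The tutorial starts at 18:34 − 439 min = 11:15.
Registration is bounded by the tutorial, so the earliest it can start is 11:15.

11:15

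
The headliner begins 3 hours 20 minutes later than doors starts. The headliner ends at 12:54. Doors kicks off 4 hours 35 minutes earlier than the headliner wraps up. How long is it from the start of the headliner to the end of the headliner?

1 h 15 min

Doors starts at 12:54 − 275 min = 08:19.
The headliner starts at 08:19 + 200 min = 11:39.
From 11:39 to 12:54 is 1 h 15 min.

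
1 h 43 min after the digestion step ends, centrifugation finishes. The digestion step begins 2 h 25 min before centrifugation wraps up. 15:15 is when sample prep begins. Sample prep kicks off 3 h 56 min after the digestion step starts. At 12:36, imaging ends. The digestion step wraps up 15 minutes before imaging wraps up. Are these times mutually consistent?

The digestion step ends at 12:36 − 15 min = 12:21.
Centrifugation ends at 12:21 + 103 min = 14:04.
The digestion step starts at 14:04 − 145 min = 11:39.
Sample prep starts at 11:39 + 236 min = 15:35.
But sample prep is also said to start at 15:15 — a 20-minute conflict.

No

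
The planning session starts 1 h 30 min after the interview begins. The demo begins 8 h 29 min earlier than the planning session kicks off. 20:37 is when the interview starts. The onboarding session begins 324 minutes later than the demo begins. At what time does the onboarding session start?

The planning session starts at 20:37 + 90 min = 22:07.
The demo starts at 22:07 − 509 min = 13:38.
The onboarding session starts at 13:38 + 324 min = 19:02.

19:02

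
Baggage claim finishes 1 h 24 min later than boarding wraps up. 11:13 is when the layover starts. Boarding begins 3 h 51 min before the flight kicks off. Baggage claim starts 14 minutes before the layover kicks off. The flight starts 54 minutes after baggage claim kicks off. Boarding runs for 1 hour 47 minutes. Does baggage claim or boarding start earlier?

boarding

Baggage claim starts at 11:13 − 14 min = 10:59.
The flight starts at 10:59 + 54 min = 11:53.
Boarding starts at 11:53 − 231 min = 08:02.
Baggage claim starts at 10:59 and boarding starts at 08:02, so boarding is first.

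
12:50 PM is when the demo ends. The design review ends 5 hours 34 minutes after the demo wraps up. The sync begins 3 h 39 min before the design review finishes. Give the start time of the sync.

2:45 PM

The design review ends at 12:50 PM + 334 min = 6:24 PM.
The sync starts at 6:24 PM − 219 min = 2:45 PM.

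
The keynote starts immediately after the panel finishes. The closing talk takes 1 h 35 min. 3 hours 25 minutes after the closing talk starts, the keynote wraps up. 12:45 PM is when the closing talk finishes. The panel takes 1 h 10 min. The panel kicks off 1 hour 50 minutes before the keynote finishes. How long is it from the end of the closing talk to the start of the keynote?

70 minutes

The closing talk starts at 12:45 PM − 95 min = 11:10 AM.
The keynote ends at 11:10 AM + 205 min = 2:35 PM.
The panel starts at 2:35 PM − 110 min = 12:45 PM.
The panel ends at 12:45 PM + 70 min = 1:55 PM.
So the keynote starts at 1:55 PM.
From 12:45 PM to 1:55 PM is 70 minutes.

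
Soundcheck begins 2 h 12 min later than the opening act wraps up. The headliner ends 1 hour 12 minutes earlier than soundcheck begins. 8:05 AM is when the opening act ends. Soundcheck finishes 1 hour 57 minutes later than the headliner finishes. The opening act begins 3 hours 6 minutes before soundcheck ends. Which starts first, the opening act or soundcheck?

Soundcheck starts at 8:05 AM + 132 min = 10:17 AM.
The headliner ends at 10:17 AM − 72 min = 9:05 AM.
Soundcheck ends at 9:05 AM + 117 min = 11:02 AM.
The opening act starts at 11:02 AM − 186 min = 7:56 AM.
The opening act starts at 7:56 AM and soundcheck starts at 10:17 AM, so the opening act is first.

the opening act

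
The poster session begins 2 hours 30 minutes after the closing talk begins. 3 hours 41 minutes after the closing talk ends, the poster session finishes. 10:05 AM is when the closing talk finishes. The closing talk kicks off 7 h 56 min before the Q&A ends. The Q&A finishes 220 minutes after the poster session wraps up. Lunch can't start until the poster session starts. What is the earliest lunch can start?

12:00 PM

The poster session ends at 10:05 AM + 221 min = 1:46 PM.
The Q&A ends at 1:46 PM + 220 min = 5:26 PM.
The closing talk starts at 5:26 PM − 476 min = 9:30 AM.
The poster session starts at 9:30 AM + 150 min = 12:00 PM.
Lunch is bounded by the poster session, so the earliest it can start is 12:00 PM.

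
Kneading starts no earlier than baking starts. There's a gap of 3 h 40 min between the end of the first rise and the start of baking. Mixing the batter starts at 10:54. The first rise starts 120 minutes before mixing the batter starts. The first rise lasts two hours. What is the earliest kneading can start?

14:34

The first rise starts at 10:54 − 120 min = 08:54.
The first rise ends at 08:54 + 120 min = 10:54.
Baking starts at 10:54 + 220 min = 14:34.
Kneading is bounded by baking, so the earliest it can start is 14:34.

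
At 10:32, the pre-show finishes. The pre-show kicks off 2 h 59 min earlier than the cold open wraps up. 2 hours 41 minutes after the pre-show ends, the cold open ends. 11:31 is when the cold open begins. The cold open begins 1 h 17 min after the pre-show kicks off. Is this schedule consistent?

Yes

The cold open ends at 10:32 + 161 min = 13:13.
The pre-show starts at 13:13 − 179 min = 10:14.
The cold open starts at 10:14 + 77 min = 11:31.
That matches the stated 11:31, so the schedule is consistent.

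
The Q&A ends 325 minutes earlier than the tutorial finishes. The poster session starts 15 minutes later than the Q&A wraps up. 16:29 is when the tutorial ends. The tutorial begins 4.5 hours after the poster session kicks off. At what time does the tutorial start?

The Q&A ends at 16:29 − 325 min = 11:04.
The poster session starts at 11:04 + 15 min = 11:19.
The tutorial starts at 11:19 + 270 min = 15:49.

15:49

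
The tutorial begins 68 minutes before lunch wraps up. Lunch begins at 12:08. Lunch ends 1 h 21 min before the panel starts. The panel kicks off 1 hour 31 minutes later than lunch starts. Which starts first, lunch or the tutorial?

the tutorial

The panel starts at 12:08 + 91 min = 13:39.
Lunch ends at 13:39 − 81 min = 12:18.
The tutorial starts at 12:18 − 68 min = 11:10.
Lunch starts at 12:08 and the tutorial starts at 11:10, so the tutorial is first.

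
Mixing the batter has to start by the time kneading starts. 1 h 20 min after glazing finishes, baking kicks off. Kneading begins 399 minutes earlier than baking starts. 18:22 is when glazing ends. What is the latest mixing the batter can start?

Baking starts at 18:22 + 80 min = 19:42.
Kneading starts at 19:42 − 399 min = 13:03.
Mixing the batter is bounded by kneading, so the latest it can start is 13:03.

13:03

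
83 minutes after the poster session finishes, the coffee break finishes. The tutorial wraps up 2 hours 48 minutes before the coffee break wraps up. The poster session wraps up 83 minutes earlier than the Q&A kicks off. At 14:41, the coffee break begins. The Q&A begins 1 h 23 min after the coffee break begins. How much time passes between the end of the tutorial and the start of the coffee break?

The Q&A starts at 14:41 + 83 min = 16:04.
The poster session ends at 16:04 − 83 min = 14:41.
The coffee break ends at 14:41 + 83 min = 16:04.
The tutorial ends at 16:04 − 168 min = 13:16.
From 13:16 to 14:41 is 85 minutes.

85 minutes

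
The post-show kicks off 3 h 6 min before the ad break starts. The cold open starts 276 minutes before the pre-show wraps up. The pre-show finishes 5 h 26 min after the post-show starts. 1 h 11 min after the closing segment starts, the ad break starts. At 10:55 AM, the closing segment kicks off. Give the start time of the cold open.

9:50 AM

The ad break starts at 10:55 AM + 71 min = 12:06 PM.
The post-show starts at 12:06 PM − 186 min = 9:00 AM.
The pre-show ends at 9:00 AM + 326 min = 2:26 PM.
The cold open starts at 2:26 PM − 276 min = 9:50 AM.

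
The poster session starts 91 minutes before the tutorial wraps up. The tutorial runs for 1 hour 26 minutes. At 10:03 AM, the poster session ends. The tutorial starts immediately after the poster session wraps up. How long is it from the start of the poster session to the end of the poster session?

5 minutes

The tutorial starts at 10:03 AM.
The tutorial ends at 10:03 AM + 86 min = 11:29 AM.
The poster session starts at 11:29 AM − 91 min = 9:58 AM.
From 9:58 AM to 10:03 AM is 5 minutes.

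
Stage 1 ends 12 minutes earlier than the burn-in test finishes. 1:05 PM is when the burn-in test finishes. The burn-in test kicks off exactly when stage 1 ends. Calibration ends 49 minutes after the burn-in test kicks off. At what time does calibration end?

1:42 PM

Stage 1 ends at 1:05 PM − 12 min = 12:53 PM.
So the burn-in test starts at 12:53 PM.
Calibration ends at 12:53 PM + 49 min = 1:42 PM.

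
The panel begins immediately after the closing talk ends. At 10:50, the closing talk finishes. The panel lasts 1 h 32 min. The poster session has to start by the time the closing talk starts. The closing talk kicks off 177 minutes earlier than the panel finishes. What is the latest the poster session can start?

The panel starts at 10:50.
The panel ends at 10:50 + 92 min = 12:22.
The closing talk starts at 12:22 − 177 min = 09:25.
The poster session is bounded by the closing talk, so the latest it can start is 09:25.

09:25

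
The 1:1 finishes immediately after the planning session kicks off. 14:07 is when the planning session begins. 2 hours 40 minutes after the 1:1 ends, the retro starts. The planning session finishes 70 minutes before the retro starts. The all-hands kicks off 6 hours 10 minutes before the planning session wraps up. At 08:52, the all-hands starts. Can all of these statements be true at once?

No

The 1:1 ends at 14:07.
The retro starts at 14:07 + 160 min = 16:47.
The planning session ends at 16:47 − 70 min = 15:37.
The all-hands starts at 15:37 − 370 min = 09:27.
But the all-hands is also said to start at 08:52 — a 35-minute conflict.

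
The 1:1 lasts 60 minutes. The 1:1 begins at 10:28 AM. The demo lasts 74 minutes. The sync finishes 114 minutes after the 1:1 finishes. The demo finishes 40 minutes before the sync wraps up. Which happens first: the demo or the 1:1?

the 1:1

The 1:1 ends at 10:28 AM + 60 min = 11:28 AM.
The sync ends at 11:28 AM + 114 min = 1:22 PM.
The demo ends at 1:22 PM − 40 min = 12:42 PM.
The demo starts at 12:42 PM − 74 min = 11:28 AM.
The demo starts at 11:28 AM and the 1:1 starts at 10:28 AM, so the 1:1 is first.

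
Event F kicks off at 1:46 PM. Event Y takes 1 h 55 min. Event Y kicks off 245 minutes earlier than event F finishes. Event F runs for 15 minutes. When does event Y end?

11:51 AM

Event F ends at 1:46 PM + 15 min = 2:01 PM.
Event Y starts at 2:01 PM − 245 min = 9:56 AM.
Event Y ends at 9:56 AM + 115 min = 11:51 AM.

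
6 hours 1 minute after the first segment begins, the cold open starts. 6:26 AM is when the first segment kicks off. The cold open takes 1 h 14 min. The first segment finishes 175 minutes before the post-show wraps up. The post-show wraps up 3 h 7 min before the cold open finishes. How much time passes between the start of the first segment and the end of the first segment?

73 minutes

The cold open starts at 6:26 AM + 361 min = 12:27 PM.
The cold open ends at 12:27 PM + 74 min = 1:41 PM.
The post-show ends at 1:41 PM − 187 min = 10:34 AM.
The first segment ends at 10:34 AM − 175 min = 7:39 AM.
From 6:26 AM to 7:39 AM is 73 minutes.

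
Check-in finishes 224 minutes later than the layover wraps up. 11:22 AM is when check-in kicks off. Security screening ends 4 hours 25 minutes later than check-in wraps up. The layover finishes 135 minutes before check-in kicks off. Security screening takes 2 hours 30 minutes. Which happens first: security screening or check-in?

The layover ends at 11:22 AM − 135 min = 9:07 AM.
Check-in ends at 9:07 AM + 224 min = 12:51 PM.
Security screening ends at 12:51 PM + 265 min = 5:16 PM.
Security screening starts at 5:16 PM − 150 min = 2:46 PM.
Security screening starts at 2:46 PM and check-in starts at 11:22 AM, so check-in is first.

check-in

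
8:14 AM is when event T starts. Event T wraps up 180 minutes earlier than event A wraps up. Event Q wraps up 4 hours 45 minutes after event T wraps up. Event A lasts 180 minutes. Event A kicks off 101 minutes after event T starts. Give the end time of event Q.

2:40 PM

Event A starts at 8:14 AM + 101 min = 9:55 AM.
Event A ends at 9:55 AM + 180 min = 12:55 PM.
Event T ends at 12:55 PM − 180 min = 9:55 AM.
Event Q ends at 9:55 AM + 285 min = 2:40 PM.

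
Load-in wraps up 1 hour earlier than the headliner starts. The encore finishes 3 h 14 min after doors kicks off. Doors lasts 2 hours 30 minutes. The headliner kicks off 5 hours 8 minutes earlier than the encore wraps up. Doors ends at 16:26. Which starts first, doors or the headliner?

Doors starts at 16:26 − 150 min = 13:56.
The encore ends at 13:56 + 194 min = 17:10.
The headliner starts at 17:10 − 308 min = 12:02.
Doors starts at 13:56 and the headliner starts at 12:02, so the headliner is first.

the headliner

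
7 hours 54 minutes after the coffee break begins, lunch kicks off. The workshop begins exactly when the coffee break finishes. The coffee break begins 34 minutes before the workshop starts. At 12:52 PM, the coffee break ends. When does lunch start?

The workshop starts at 12:52 PM.
The coffee break starts at 12:52 PM − 34 min = 12:18 PM.
Lunch starts at 12:18 PM + 474 min = 8:12 PM.

8:12 PM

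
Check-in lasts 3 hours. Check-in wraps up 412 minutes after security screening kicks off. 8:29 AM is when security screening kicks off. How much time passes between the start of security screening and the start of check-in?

3 hours 52 minutes

Check-in ends at 8:29 AM + 412 min = 3:21 PM.
Check-in starts at 3:21 PM − 180 min = 12:21 PM.
From 8:29 AM to 12:21 PM is 3 hours 52 minutes.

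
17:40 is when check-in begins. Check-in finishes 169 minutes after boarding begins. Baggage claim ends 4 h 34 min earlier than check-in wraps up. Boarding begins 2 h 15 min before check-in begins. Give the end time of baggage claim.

Boarding starts at 17:40 − 135 min = 15:25.
Check-in ends at 15:25 + 169 min = 18:14.
Baggage claim ends at 18:14 − 274 min = 13:40.

13:40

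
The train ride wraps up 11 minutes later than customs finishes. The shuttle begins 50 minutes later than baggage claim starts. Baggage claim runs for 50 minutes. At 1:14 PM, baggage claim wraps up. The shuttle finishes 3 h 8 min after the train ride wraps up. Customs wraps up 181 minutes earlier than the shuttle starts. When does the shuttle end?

Baggage claim starts at 1:14 PM − 50 min = 12:24 PM.
The shuttle starts at 12:24 PM + 50 min = 1:14 PM.
Customs ends at 1:14 PM − 181 min = 10:13 AM.
The train ride ends at 10:13 AM + 11 min = 10:24 AM.
The shuttle ends at 10:24 AM + 188 min = 1:32 PM.

1:32 PM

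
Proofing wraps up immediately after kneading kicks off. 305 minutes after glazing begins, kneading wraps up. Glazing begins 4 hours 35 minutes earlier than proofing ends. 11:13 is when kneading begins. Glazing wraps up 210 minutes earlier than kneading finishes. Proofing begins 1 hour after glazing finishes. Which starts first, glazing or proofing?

glazing

Proofing ends at 11:13.
Glazing starts at 11:13 − 275 min = 06:38.
Kneading ends at 06:38 + 305 min = 11:43.
Glazing ends at 11:43 − 210 min = 08:13.
Proofing starts at 08:13 + 60 min = 09:13.
Glazing starts at 06:38 and proofing starts at 09:13, so glazing is first.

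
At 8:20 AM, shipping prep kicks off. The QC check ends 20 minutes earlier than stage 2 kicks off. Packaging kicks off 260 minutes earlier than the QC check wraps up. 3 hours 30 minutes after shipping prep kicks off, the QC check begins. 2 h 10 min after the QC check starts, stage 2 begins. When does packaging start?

The QC check starts at 8:20 AM + 210 min = 11:50 AM.
Stage 2 starts at 11:50 AM + 130 min = 2:00 PM.
The QC check ends at 2:00 PM − 20 min = 1:40 PM.
Packaging starts at 1:40 PM − 260 min = 9:20 AM.

9:20 AM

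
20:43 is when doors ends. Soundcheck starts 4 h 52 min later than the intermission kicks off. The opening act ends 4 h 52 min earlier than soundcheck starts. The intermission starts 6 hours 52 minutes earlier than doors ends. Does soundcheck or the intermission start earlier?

the intermission

The intermission starts at 20:43 − 412 min = 13:51.
Soundcheck starts at 13:51 + 292 min = 18:43.
Soundcheck starts at 18:43 and the intermission starts at 13:51, so the intermission is first.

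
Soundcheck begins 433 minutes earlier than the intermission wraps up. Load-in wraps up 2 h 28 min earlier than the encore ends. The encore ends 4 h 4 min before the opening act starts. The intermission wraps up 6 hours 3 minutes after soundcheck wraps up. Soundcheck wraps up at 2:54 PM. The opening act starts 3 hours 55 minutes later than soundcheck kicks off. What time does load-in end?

11:07 AM

The intermission ends at 2:54 PM + 363 min = 8:57 PM.
Soundcheck starts at 8:57 PM − 433 min = 1:44 PM.
The opening act starts at 1:44 PM + 235 min = 5:39 PM.
The encore ends at 5:39 PM − 244 min = 1:35 PM.
Load-in ends at 1:35 PM − 148 min = 11:07 AM.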